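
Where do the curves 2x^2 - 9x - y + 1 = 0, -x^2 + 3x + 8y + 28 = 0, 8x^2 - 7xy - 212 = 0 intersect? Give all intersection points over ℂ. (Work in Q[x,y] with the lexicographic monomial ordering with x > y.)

Compute a lex Gröbner basis by Buchberger's algorithm.
f_1 = 2x^2 - 9x - y + 1, LT = x^2.
f_2 = -x^2 + 3x + 8y + 28, LT = x^2.
f_3 = 8x^2 - 7xy - 212, LT = x^2.

S(f_1,f_2): lcm = x^2. S = -3/2x + 15/2y + 57/2.
  leading term x: no divisor's leading term divides it; move -3/2x to the remainder.
  leading term y: no divisor's leading term divides it; move 15/2y to the remainder.
  leading term 1: no divisor's leading term divides it; move 57/2 to the remainder.
  remainder -3/2x + 15/2y + 57/2 ≠ 0; add h_4 = -3/2x + 15/2y + 57/2 to the basis.

S(f_1,f_3): lcm = x^2. S = 7/8xy - 9/2x - 1/2y + 27.
  leading term xy: subtract (-7/12y)·h_4 from 7/8xy - 9/2x - 1/2y + 27 → -9/2x + 35/8y^2 + 129/8y + 27
  leading term x: subtract (3)·h_4 from -9/2x + 35/8y^2 + 129/8y + 27 → 35/8y^2 - 51/8y - 117/2
  leading term y^2: no divisor's leading term divides it; move 35/8y^2 to the remainder.
  leading term y: no divisor's leading term divides it; move -51/8y to the remainder.
  leading term 1: no divisor's leading term divides it; move -117/2 to the remainder.
  remainder 35/8y^2 - 51/8y - 117/2 ≠ 0; add h_5 = 35/8y^2 - 51/8y - 117/2 to the basis.

S(f_1,h_4): lcm = x^2. S = 5xy + 29/2x - 1/2y + 1/2.
  leading term xy: subtract (-10/3y)·h_4 from 5xy + 29/2x - 1/2y + 1/2 → 29/2x + 25y^2 + 189/2y + 1/2
  leading term x: subtract (-29/3)·h_4 from 29/2x + 25y^2 + 189/2y + 1/2 → 25y^2 + 167y + 276
  leading term y^2: subtract (40/7)·h_5 from 25y^2 + 167y + 276 → 1424/7y + 4272/7
  leading term y: no divisor's leading term divides it; move 1424/7y to the remainder.
  leading term 1: no divisor's leading term divides it; move 4272/7 to the remainder.
  remainder 1424/7y + 4272/7 ≠ 0; add h_6 = 1424/7y + 4272/7 to the basis.

The other S-polynomials (S(f_2,f_3), S(f_2,h_4), S(f_3,h_4), S(f_1,h_5), S(f_2,h_5), S(f_3,h_5), S(h_4,h_5), S(f_1,h_6), S(f_2,h_6), S(f_3,h_6), S(h_4,h_6), S(h_5,h_6)) all reduce to 0 modulo the current basis, so we have a Gröbner basis.
Inter-reduce: drop elements whose leading term is divisible by another's, tail-reduce, and make monic.
Reduced Gröbner basis: {x - 4, y + 3}.

The lex basis is triangular: the last element involves only y. Solving y + 3 = 0 gives y ∈ {-3}; substituting each value into the earlier elements determines the remaining variables.
  y = -3: the earlier basis element becomes x - 4 = 0, giving x = 4 — point (4, -3).
Zero-dimensionality of the ideal guarantees finitely many solutions over ℂ.

{(4, -3)}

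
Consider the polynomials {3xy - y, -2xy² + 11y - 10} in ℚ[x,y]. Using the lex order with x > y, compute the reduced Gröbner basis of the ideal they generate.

f_1 = 3xy - y, LT = xy.
f_2 = -2xy² + 11y - 10, LT = xy².

S(f_1,f_2): lcm = xy². S = -⅓y² + 11/2y - 5.
  leading term y²: no divisor's leading term divides it; move -⅓y² to the remainder.
  leading term y: no divisor's leading term divides it; move 11/2y to the remainder.
  leading term 1: no divisor's leading term divides it; move -5 to the remainder.
  remainder -⅓y² + 11/2y - 5 ≠ 0; add g_3 = -⅓y² + 11/2y - 5 to the basis.

S(f_1,g_3): lcm = xy². S = 33/2xy - 15x - ⅓y².
  leading term xy: subtract (11/2)·f_1 from 33/2xy - 15x - ⅓y² → -15x - ⅓y² + 11/2y
  leading term x: no divisor's leading term divides it; move -15x to the remainder.
  leading term y²: subtract (1)·g_3 from -⅓y² + 11/2y → 5
  leading term 1: no divisor's leading term divides it; move 5 to the remainder.
  remainder -15x + 5 ≠ 0; add g_4 = -15x + 5 to the basis.

The other S-polynomials (S(f_2,g_3), S(f_1,g_4), S(f_2,g_4), S(g_3,g_4)) all reduce to 0 modulo the current basis, so we have a Gröbner basis.
Inter-reduce: drop elements whose leading term is divisible by another's, tail-reduce, and make monic.

G = {x - ⅓, y² - 33/2y + 15}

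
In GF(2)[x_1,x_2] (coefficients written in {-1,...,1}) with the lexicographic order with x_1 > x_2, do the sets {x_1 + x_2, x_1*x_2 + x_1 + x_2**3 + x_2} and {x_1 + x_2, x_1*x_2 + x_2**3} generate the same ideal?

Two ideals are equal iff their reduced Gröbner bases coincide (the reduced basis is unique for a fixed ordering).
Buchberger on the first generating set:
f_1 = x_1 + x_2, LT = x_1.
f_2 = x_1*x_2 + x_1 + x_2**3 + x_2, LT = x_1*x_2.

S(f_1,f_2): lcm = x_1*x_2. S = x_1 + x_2**3 + x_2**2 + x_2.
  leading term x_1: subtract (1)·f_1 from x_1 + x_2**3 + x_2**2 + x_2 → x_2**3 + x_2**2
  leading term x_2**3: no divisor's leading term divides it; move x_2**3 to the remainder.
  leading term x_2**2: no divisor's leading term divides it; move x_2**2 to the remainder.
  remainder x_2**3 + x_2**2 ≠ 0; add g_3 = x_2**3 + x_2**2 to the basis.

The other S-polynomials (S(f_1,g_3), S(f_2,g_3)) all reduce to 0 modulo the current basis, so we have a Gröbner basis.
Inter-reduce: drop elements whose leading term is divisible by another's, tail-reduce, and make monic.
Reduced Gröbner basis: {x_1 + x_2, x_2**3 + x_2**2}.

Buchberger on the second generating set:
h_1 = x_1 + x_2, LT = x_1.
h_2 = x_1*x_2 + x_2**3, LT = x_1*x_2.

S(h_1,h_2): lcm = x_1*x_2. S = x_2**3 + x_2**2.
  leading term x_2**3: no divisor's leading term divides it; move x_2**3 to the remainder.
  leading term x_2**2: no divisor's leading term divides it; move x_2**2 to the remainder.
  remainder x_2**3 + x_2**2 ≠ 0; add k_3 = x_2**3 + x_2**2 to the basis.

The other S-polynomials (S(h_1,k_3), S(h_2,k_3)) all reduce to 0 modulo the current basis, so we have a Gröbner basis.
Inter-reduce: drop elements whose leading term is divisible by another's, tail-reduce, and make monic.
Reduced Gröbner basis: {x_1 + x_2, x_2**3 + x_2**2}.

The two bases agree; hence the ideals are identical.

Yes, the ideals are equal.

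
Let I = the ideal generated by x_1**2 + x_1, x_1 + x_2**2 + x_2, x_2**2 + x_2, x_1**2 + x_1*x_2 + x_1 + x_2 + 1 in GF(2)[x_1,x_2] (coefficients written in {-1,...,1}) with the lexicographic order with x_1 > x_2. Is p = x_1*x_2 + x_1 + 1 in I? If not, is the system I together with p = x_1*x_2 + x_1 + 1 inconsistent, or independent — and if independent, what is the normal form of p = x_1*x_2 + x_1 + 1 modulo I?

Adjoining x_1*x_2 + x_1 + 1 makes the ideal the whole ring: the system is inconsistent.

First compute the reduced Gröbner basis of I by Buchberger's algorithm.
f_1 = x_1**2 + x_1, LT = x_1**2.
f_2 = x_1 + x_2**2 + x_2, LT = x_1.
f_3 = x_2**2 + x_2, LT = x_2**2.
f_4 = x_1**2 + x_1*x_2 + x_1 + x_2 + 1, LT = x_1**2.

S(f_1,f_4): lcm = x_1**2. S = x_1*x_2 + x_2 + 1.
  reduce S modulo (f_1, f_2, f_3, f_4):
  remainder x_2 + 1 ≠ 0; add h_5 = x_2 + 1 to the basis.

The other S-polynomials (S(f_1,f_2), S(f_1,f_3), S(f_2,f_3), S(f_2,f_4), S(f_3,f_4), S(f_1,h_5), S(f_2,h_5), S(f_3,h_5), S(f_4,h_5)) all reduce to 0 modulo the current basis, so we have a Gröbner basis.
Inter-reduce: drop elements whose leading term is divisible by another's, tail-reduce, and make monic.
Reduced Gröbner basis: {x_1, x_2 + 1}.
Label its elements g_1 = x_1, g_2 = x_2 + 1.

Reduce p = x_1*x_2 + x_1 + 1 modulo G:
  leading term x_1*x_2: subtract (x_2)·g_1 from x_1*x_2 + x_1 + 1 → x_1 + 1
  leading term x_1: subtract (1)·g_1 from x_1 + 1 → 1
  leading term 1: no divisor's leading term divides it; move 1 to the remainder.
  normal form = 1.
The normal form is nonzero, so p ∉ I. Since p minus its normal form lies in I, I + (p) = I + (r) where r = 1; decide whether this ideal is the whole ring.
Here r = 1 is a nonzero constant, hence a unit: 1 ∈ I + (p), the Gröbner basis of I + (p) is {1}, and the enlarged system has no common solution — adjoining p is inconsistent.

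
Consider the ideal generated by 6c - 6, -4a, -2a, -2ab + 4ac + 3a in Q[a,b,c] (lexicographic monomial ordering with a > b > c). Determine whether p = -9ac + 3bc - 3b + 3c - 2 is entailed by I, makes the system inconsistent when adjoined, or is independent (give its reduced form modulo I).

First compute the reduced Gröbner basis of I by Buchberger's algorithm.
f_1 = 6c - 6, LT = c.
f_2 = -4a, LT = a.
f_3 = -2a, LT = a.
f_4 = -2ab + 4ac + 3a, LT = ab.

The S-polynomials (S(f_1,f_2), S(f_1,f_3), S(f_1,f_4), S(f_2,f_3), S(f_2,f_4), S(f_3,f_4)) all reduce to 0 modulo the current basis, so we have a Gröbner basis.
Inter-reduce: drop elements whose leading term is divisible by another's, tail-reduce, and make monic.
Reduced Gröbner basis: {a, c - 1}.
Label its elements g_1 = a, g_2 = c - 1.

Reduce p = -9ac + 3bc - 3b + 3c - 2 modulo G:
  leading term ac: subtract (-9c)·g_1 from -9ac + 3bc - 3b + 3c - 2 → 3bc - 3b + 3c - 2
  leading term bc: subtract (3b)·g_2 from 3bc - 3b + 3c - 2 → 3c - 2
  leading term c: subtract (3)·g_2 from 3c - 2 → 1
  leading term 1: no divisor's leading term divides it; move 1 to the remainder.
  normal form = 1.
The normal form is nonzero, so p ∉ I. Since p minus its normal form lies in I, I + (p) = I + (r) where r = 1; decide whether this ideal is the whole ring.
Here r = 1 is a nonzero constant, hence a unit: 1 ∈ I + (p), the Gröbner basis of I + (p) is {1}, and the enlarged system has no common solution — adjoining p is inconsistent.

Ideal membership is decidable via reduction modulo a Gröbner basis.

Adjoining -9ac + 3bc - 3b + 3c - 2 makes the ideal the whole ring: the system is inconsistent.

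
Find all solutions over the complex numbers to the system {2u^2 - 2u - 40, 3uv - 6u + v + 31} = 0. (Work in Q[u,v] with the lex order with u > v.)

{(5, -1/16), (-4, 5)}

Compute a lex Gröbner basis by Buchberger's algorithm.
f_1 = 2u^2 - 2u - 40, LT = u^2.
f_2 = 3uv - 6u + v + 31, LT = uv.

S(f_1,f_2): lcm = u^2v. S = 2u^2 - 4/3uv - 31/3u - 20v.
  leading term u^2: subtract (1)·f_1 from 2u^2 - 4/3uv - 31/3u - 20v → -4/3uv - 25/3u - 20v + 40
  leading term uv: subtract (-4/9)·f_2 from -4/3uv - 25/3u - 20v + 40 → -11u - 176/9v + 484/9
  leading term u: no divisor's leading term divides it; move -11u to the remainder.
  leading term v: no divisor's leading term divides it; move -176/9v to the remainder.
  leading term 1: no divisor's leading term divides it; move 484/9 to the remainder.
  remainder -11u - 176/9v + 484/9 ≠ 0; add h_3 = -11u - 176/9v + 484/9 to the basis.

S(f_1,h_3): lcm = u^2. S = -16/9uv + 35/9u - 20.
  leading term uv: subtract (-16/27)·f_2 from -16/9uv + 35/9u - 20 → 1/3u + 16/27v - 44/27
  leading term u: subtract (-1/33)·h_3 from 1/3u + 16/27v - 44/27 → 0
  remainder 0.

S(f_2,h_3): lcm = uv. S = -2u - 16/9v^2 + 47/9v + 31/3.
  leading term u: subtract (2/11)·h_3 from -2u - 16/9v^2 + 47/9v + 31/3 → -16/9v^2 + 79/9v + 5/9
  leading term v^2: no divisor's leading term divides it; move -16/9v^2 to the remainder.
  leading term v: no divisor's leading term divides it; move 79/9v to the remainder.
  leading term 1: no divisor's leading term divides it; move 5/9 to the remainder.
  remainder -16/9v^2 + 79/9v + 5/9 ≠ 0; add h_4 = -16/9v^2 + 79/9v + 5/9 to the basis.

S(f_1,h_4): leading monomials are coprime, so the S-polynomial reduces to 0 (Buchberger's first criterion).
S(f_2,h_4): lcm = uv^2. S = 47/16uv + 5/16u + 1/3v^2 + 31/3v.
  leading term uv: subtract (47/48)·f_2 from 47/16uv + 5/16u + 1/3v^2 + 31/3v → 99/16u + 1/3v^2 + 449/48v - 1457/48
  leading term u: subtract (-9/16)·h_3 from 99/16u + 1/3v^2 + 449/48v - 1457/48 → 1/3v^2 - 79/48v - 5/48
  leading term v^2: subtract (-3/16)·h_4 from 1/3v^2 - 79/48v - 5/48 → 0
  remainder 0.

S(h_3,h_4): leading monomials are coprime, so the S-polynomial reduces to 0 (Buchberger's first criterion).
Every S-polynomial of the final basis reduces to 0, so we have a Gröbner basis.
Inter-reduce: drop elements whose leading term is divisible by another's, tail-reduce, and make monic.
Reduced Gröbner basis: {u + 16/9v - 44/9, v^2 - 79/16v - 5/16}.

A lex Gröbner basis eliminates variables successively. Here v^2 - 79/16v - 5/16 depends only on v, with roots {-1/16, 5}; lifting each root through the earlier basis elements recovers the full solutions.
  v = -1/16: the earlier basis element becomes u - 5 = 0, giving u = 5 — point (5, -1/16).
  v = 5: the earlier basis element becomes u + 4 = 0, giving u = -4 — point (-4, 5).
This is the nonlinear analogue of row-reducing a linear system.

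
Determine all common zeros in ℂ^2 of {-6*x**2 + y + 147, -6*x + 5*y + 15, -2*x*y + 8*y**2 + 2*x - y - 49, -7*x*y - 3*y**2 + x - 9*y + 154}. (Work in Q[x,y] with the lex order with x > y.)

{(5, 3)}

Compute a lex Gröbner basis by Buchberger's algorithm.
f_1 = -6*x**2 + y + 147, LT = x**2.
f_2 = -6*x + 5*y + 15, LT = x.
f_3 = -2*x*y + 2*x + 8*y**2 - y - 49, LT = x*y.
f_4 = -7*x*y + x - 3*y**2 - 9*y + 154, LT = x*y.

S(f_1,f_2): lcm = x**2. S = 5/6*x*y + 5/2*x - 1/6*y - 49/2.
  reduce S modulo (f_1, f_2, f_3, f_4):
  remainder 25/36*y**2 + 4*y - 73/4 ≠ 0; add h_5 = 25/36*y**2 + 4*y - 73/4 to the basis.

S(f_1,f_3): lcm = x**2*y. S = x**2 + 4*x*y**2 - 1/2*x*y - 49/2*x - 1/6*y**2 - 49/2*y.
  reduce S modulo (f_1, f_2, f_3, f_4, h_5):
  remainder 12244/125*y - 36732/125 ≠ 0; add h_6 = 12244/125*y - 36732/125 to the basis.

The other S-polynomials (S(f_1,f_4), S(f_2,f_3), S(f_2,f_4), S(f_3,f_4), S(f_1,h_5), S(f_2,h_5), S(f_3,h_5), S(f_4,h_5), S(f_1,h_6), S(f_2,h_6), S(f_3,h_6), S(f_4,h_6), S(h_5,h_6)) all reduce to 0 modulo the current basis, so we have a Gröbner basis.
Inter-reduce: drop elements whose leading term is divisible by another's, tail-reduce, and make monic.
Reduced Gröbner basis: {x - 5, y - 3}.

A lex Gröbner basis eliminates variables successively. Here y - 3 depends only on y, with roots {3}; lifting each root through the earlier basis elements recovers the full solutions.
  y = 3: the earlier basis element becomes x - 5 = 0, giving x = 5 — point (5, 3).
A lex Gröbner basis triangularizes the system, enabling back-substitution.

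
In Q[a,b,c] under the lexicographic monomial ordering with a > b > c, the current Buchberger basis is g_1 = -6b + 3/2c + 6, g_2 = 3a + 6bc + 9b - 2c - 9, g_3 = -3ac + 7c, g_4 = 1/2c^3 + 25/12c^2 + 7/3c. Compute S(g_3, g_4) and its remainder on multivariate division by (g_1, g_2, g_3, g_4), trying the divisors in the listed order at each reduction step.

lcm(LM(g_3), LM(g_4)) = ac^3.
S = (lcm/LT(g_3))·g_3 − (lcm/LT(g_4))·g_4 = -25/6ac^2 - 14/3ac - 7/3c^3.
Reduce S modulo (g_1, g_2, g_3, g_4) in that order:
  leading term ac^2: subtract (-25/18c^2)·g_2 from -25/6ac^2 - 14/3ac - 7/3c^3 → -14/3ac + 25/3bc^3 + 25/2bc^2 - 46/9c^3 - 25/2c^2
  leading term ac: subtract (-14/9c)·g_2 from -14/3ac + 25/3bc^3 + 25/2bc^2 - 46/9c^3 - 25/2c^2 → 25/3bc^3 + 131/6bc^2 + 14bc - 46/9c^3 - 281/18c^2 - 14c
  leading term bc^3: subtract (-25/18c^3)·g_1 from 25/3bc^3 + 131/6bc^2 + 14bc - 46/9c^3 - 281/18c^2 - 14c → 131/6bc^2 + 14bc + 25/12c^4 + 29/9c^3 - 281/18c^2 - 14c
  leading term bc^2: subtract (-131/36c^2)·g_1 from 131/6bc^2 + 14bc + 25/12c^4 + 29/9c^3 - 281/18c^2 - 14c → 14bc + 25/12c^4 + 625/72c^3 + 56/9c^2 - 14c
  leading term bc: subtract (-7/3c)·g_1 from 14bc + 25/12c^4 + 625/72c^3 + 56/9c^2 - 14c → 25/12c^4 + 625/72c^3 + 175/18c^2
  leading term c^4: subtract (25/6c)·g_4 from 25/12c^4 + 625/72c^3 + 175/18c^2 → 0
The remainder is 0, so this S-polynomial contributes no new basis element.

S(g_3, g_4) = -25/6ac^2 - 14/3ac - 7/3c^3; remainder on division = 0.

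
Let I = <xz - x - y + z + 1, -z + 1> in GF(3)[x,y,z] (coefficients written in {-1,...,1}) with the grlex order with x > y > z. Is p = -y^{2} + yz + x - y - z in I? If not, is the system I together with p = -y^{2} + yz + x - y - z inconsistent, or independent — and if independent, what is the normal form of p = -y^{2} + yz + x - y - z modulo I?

-y^{2} + yz + x - y - z is independent of I; its normal form modulo I is x + 1.

First compute the reduced Gröbner basis of I by Buchberger's algorithm.
f_1 = xz - x - y + z + 1, LT = xz.
f_2 = -z + 1, LT = z.

S(f_1,f_2): lcm = xz. S = -y + z + 1.
  leading term y: no divisor's leading term divides it; move -y to the remainder.
  leading term z: subtract (-1)·f_2 from z + 1 → -1
  leading term 1: no divisor's leading term divides it; move -1 to the remainder.
  remainder -y - 1 ≠ 0; add h_3 = -y - 1 to the basis.

The other S-polynomials (S(f_1,h_3), S(f_2,h_3)) all reduce to 0 modulo the current basis, so we have a Gröbner basis.
Inter-reduce: drop elements whose leading term is divisible by another's, tail-reduce, and make monic.
Reduced Gröbner basis: {y + 1, z - 1}.
Label its elements g_1 = y + 1, g_2 = z - 1.

Reduce p = -y^{2} + yz + x - y - z modulo G:
  leading term y^{2}: subtract (-y)·g_1 from -y^{2} + yz + x - y - z → yz + x - z
  leading term yz: subtract (z)·g_1 from yz + x - z → x + z
  leading term x: no divisor's leading term divides it; move x to the remainder.
  leading term z: subtract (1)·g_2 from z → 1
  leading term 1: no divisor's leading term divides it; move 1 to the remainder.
  normal form = x + 1.
The normal form is nonzero, so p ∉ I. Since p minus its normal form lies in I, I + (p) = I + (r) where r = x + 1; decide whether this ideal is the whole ring.
Run Buchberger on G together with r (pairs among the g_i already reduce to 0 since G is a Gröbner basis):
g_1 = y + 1, LT = y.
g_2 = z - 1, LT = z.
r = x + 1, LT = x.

The S-polynomials (S(g_1,g_2), S(g_1,r), S(g_2,r)) all reduce to 0 modulo the current basis, so we have a Gröbner basis.
Inter-reduce: drop elements whose leading term is divisible by another's, tail-reduce, and make monic.
Reduced Gröbner basis: {x + 1, y + 1, z - 1}.
The reduced Gröbner basis of I + (p) is {x + 1, y + 1, z - 1} ≠ {1}, a proper ideal, so the enlarged system stays consistent: p is independent of I, with normal form x + 1.

The remainder on division by a Gröbner basis is unique — it is the normal form.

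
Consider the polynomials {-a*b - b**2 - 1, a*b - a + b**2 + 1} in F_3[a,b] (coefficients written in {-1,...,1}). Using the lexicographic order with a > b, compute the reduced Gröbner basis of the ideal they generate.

G = {a, b**2 + 1}

f_1 = -a*b - b**2 - 1, LT = a*b.
f_2 = a*b - a + b**2 + 1, LT = a*b.

S(f_1,f_2): lcm = a*b. S = a.
  leading term a: no divisor's leading term divides it; move a to the remainder.
  remainder a ≠ 0; add g_3 = a to the basis.

S(f_1,g_3): lcm = a*b. S = b**2 + 1.
  leading term b**2: no divisor's leading term divides it; move b**2 to the remainder.
  leading term 1: no divisor's leading term divides it; move 1 to the remainder.
  remainder b**2 + 1 ≠ 0; add g_4 = b**2 + 1 to the basis.

The other S-polynomials (S(f_2,g_3), S(f_1,g_4), S(f_2,g_4), S(g_3,g_4)) all reduce to 0 modulo the current basis, so we have a Gröbner basis.
Inter-reduce: drop elements whose leading term is divisible by another's, tail-reduce, and make monic.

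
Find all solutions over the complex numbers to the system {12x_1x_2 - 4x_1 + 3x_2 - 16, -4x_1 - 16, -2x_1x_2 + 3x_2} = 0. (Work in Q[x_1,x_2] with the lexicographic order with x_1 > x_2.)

Compute a lex Gröbner basis by Buchberger's algorithm.
f_1 = 12x_1x_2 - 4x_1 + 3x_2 - 16, LT = x_1x_2.
f_2 = -4x_1 - 16, LT = x_1.
f_3 = -2x_1x_2 + 3x_2, LT = x_1x_2.

S(f_1,f_2): lcm = x_1x_2. S = -1/3x_1 - 15/4x_2 - 4/3.
  leading term x_1: subtract (1/12)·f_2 from -1/3x_1 - 15/4x_2 - 4/3 → -15/4x_2
  leading term x_2: no divisor's leading term divides it; move -15/4x_2 to the remainder.
  remainder -15/4x_2 ≠ 0; add h_4 = -15/4x_2 to the basis.

The other S-polynomials (S(f_1,f_3), S(f_2,f_3), S(f_1,h_4), S(f_2,h_4), S(f_3,h_4)) all reduce to 0 modulo the current basis, so we have a Gröbner basis.
Inter-reduce: drop elements whose leading term is divisible by another's, tail-reduce, and make monic.
Reduced Gröbner basis: {x_1 + 4, x_2}.

From the last basis element, x_2 = 0, so x_2 takes values in {0}. Each choice, substituted upward through the basis, yields the corresponding point(s) of the solution set.
  x_2 = 0: the earlier basis element becomes x_1 + 4 = 0, giving x_1 = -4 — point (-4, 0).
Each listed point satisfies every original equation (direct substitution).

{(-4, 0)}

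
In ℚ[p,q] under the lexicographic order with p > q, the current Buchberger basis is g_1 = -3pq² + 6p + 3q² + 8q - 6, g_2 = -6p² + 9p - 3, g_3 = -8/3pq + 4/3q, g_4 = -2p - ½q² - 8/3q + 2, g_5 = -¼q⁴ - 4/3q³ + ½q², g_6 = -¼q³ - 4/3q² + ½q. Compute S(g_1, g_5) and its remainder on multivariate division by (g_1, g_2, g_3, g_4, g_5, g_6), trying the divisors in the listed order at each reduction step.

S(g_1, g_5) = -16/3pq³ - q⁴ - 8/3q³ + 2q²; remainder on division = 0.

lcm(LM(g_1), LM(g_5)) = pq⁴.
S = (lcm/LT(g_1))·g_1 − (lcm/LT(g_5))·g_5 = -16/3pq³ - q⁴ - 8/3q³ + 2q².
Reduce S modulo (g_1, g_2, g_3, g_4, g_5, g_6) in that order:
  leading term pq³: subtract (16/9q)·g_1 from -16/3pq³ - q⁴ - 8/3q³ + 2q² → -32/3pq - q⁴ - 8q³ - 110/9q² + 32/3q
  leading term pq: subtract (4)·g_3 from -32/3pq - q⁴ - 8q³ - 110/9q² + 32/3q → -q⁴ - 8q³ - 110/9q² + 16/3q
  leading term q⁴: subtract (4)·g_5 from -q⁴ - 8q³ - 110/9q² + 16/3q → -8/3q³ - 128/9q² + 16/3q
  leading term q³: subtract (32/3)·g_6 from -8/3q³ - 128/9q² + 16/3q → 0
The remainder is 0, so this S-polynomial contributes no new basis element.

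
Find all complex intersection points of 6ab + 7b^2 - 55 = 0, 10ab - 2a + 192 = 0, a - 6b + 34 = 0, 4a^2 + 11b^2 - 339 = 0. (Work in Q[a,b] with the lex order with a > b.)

Compute a lex Gröbner basis by Buchberger's algorithm.
f_1 = 6ab + 7b^2 - 55, LT = ab.
f_2 = 10ab - 2a + 192, LT = ab.
f_3 = a - 6b + 34, LT = a.
f_4 = 4a^2 + 11b^2 - 339, LT = a^2.

S(f_1,f_2): lcm = ab. S = 1/5a + 7/6b^2 - 851/30.
  leading term a: subtract (1/5)·f_3 from 1/5a + 7/6b^2 - 851/30 → 7/6b^2 + 6/5b - 211/6
  leading term b^2: no divisor's leading term divides it; move 7/6b^2 to the remainder.
  leading term b: no divisor's leading term divides it; move 6/5b to the remainder.
  leading term 1: no divisor's leading term divides it; move -211/6 to the remainder.
  remainder 7/6b^2 + 6/5b - 211/6 ≠ 0; add h_5 = 7/6b^2 + 6/5b - 211/6 to the basis.

S(f_1,f_3): lcm = ab. S = 43/6b^2 - 34b - 55/6.
  leading term b^2: subtract (43/7)·h_5 from 43/6b^2 - 34b - 55/6 → -1448/35b + 1448/7
  leading term b: no divisor's leading term divides it; move -1448/35b to the remainder.
  leading term 1: no divisor's leading term divides it; move 1448/7 to the remainder.
  remainder -1448/35b + 1448/7 ≠ 0; add h_6 = -1448/35b + 1448/7 to the basis.

S(f_1,f_4): lcm = a^2b. S = 7/6ab^2 - 55/6a - 11/4b^3 + 339/4b.
  leading term ab^2: subtract (7/36b)·f_1 from 7/6ab^2 - 55/6a - 11/4b^3 + 339/4b → -55/6a - 37/9b^3 + 859/9b
  leading term a: subtract (-55/6)·f_3 from -55/6a - 37/9b^3 + 859/9b → -37/9b^3 + 364/9b + 935/3
  leading term b^3: subtract (-74/21b)·h_5 from -37/9b^3 + 364/9b + 935/3 → 148/35b^2 - 1753/21b + 935/3
  leading term b^2: subtract (888/245)·h_5 from 148/35b^2 - 1753/21b + 935/3 → -322759/3675b + 322759/735
  leading term b: subtract (322759/152040)·h_6 from -322759/3675b + 322759/735 → 0
  remainder 0.

S(f_2,f_3): lcm = ab. S = -1/5a + 6b^2 - 34b + 96/5.
  leading term a: subtract (-1/5)·f_3 from -1/5a + 6b^2 - 34b + 96/5 → 6b^2 - 176/5b + 26
  leading term b^2: subtract (36/7)·h_5 from 6b^2 - 176/5b + 26 → -1448/35b + 1448/7
  leading term b: subtract (1)·h_6 from -1448/35b + 1448/7 → 0
  remainder 0.

S(f_2,f_4): lcm = a^2b. S = -1/5a^2 + 96/5a - 11/4b^3 + 339/4b.
  leading term a^2: subtract (-1/5a)·f_3 from -1/5a^2 + 96/5a - 11/4b^3 + 339/4b → -6/5ab + 26a - 11/4b^3 + 339/4b
  leading term ab: subtract (-1/5)·f_1 from -6/5ab + 26a - 11/4b^3 + 339/4b → 26a - 11/4b^3 + 7/5b^2 + 339/4b - 11
  leading term a: subtract (26)·f_3 from 26a - 11/4b^3 + 7/5b^2 + 339/4b - 11 → -11/4b^3 + 7/5b^2 + 963/4b - 895
  leading term b^3: subtract (-33/14b)·h_5 from -11/4b^3 + 7/5b^2 + 963/4b - 895 → 148/35b^2 + 1105/7b - 895
  leading term b^2: subtract (888/245)·h_5 from 148/35b^2 + 1105/7b - 895 → 188047/1225b - 188047/245
  leading term b: subtract (-188047/50680)·h_6 from 188047/1225b - 188047/245 → 0
  remainder 0.

S(f_3,f_4): lcm = a^2. S = -6ab + 34a - 11/4b^2 + 339/4.
  leading term ab: subtract (-1)·f_1 from -6ab + 34a - 11/4b^2 + 339/4 → 34a + 17/4b^2 + 119/4
  leading term a: subtract (34)·f_3 from 34a + 17/4b^2 + 119/4 → 17/4b^2 + 204b - 4505/4
  leading term b^2: subtract (51/14)·h_5 from 17/4b^2 + 204b - 4505/4 → 6987/35b - 6987/7
  leading term b: subtract (-6987/1448)·h_6 from 6987/35b - 6987/7 → 0
  remainder 0.

S(f_1,h_5): lcm = ab^2. S = -36/35ab + 211/7a + 7/6b^3 - 55/6b.
  leading term ab: subtract (-6/35)·f_1 from -36/35ab + 211/7a + 7/6b^3 - 55/6b → 211/7a + 7/6b^3 + 6/5b^2 - 55/6b - 66/7
  leading term a: subtract (211/7)·f_3 from 211/7a + 7/6b^3 + 6/5b^2 - 55/6b - 66/7 → 7/6b^3 + 6/5b^2 + 7211/42b - 7240/7
  leading term b^3: subtract (b)·h_5 from 7/6b^3 + 6/5b^2 + 7211/42b - 7240/7 → 1448/7b - 7240/7
  leading term b: subtract (-5)·h_6 from 1448/7b - 7240/7 → 0
  remainder 0.

S(f_2,h_5): lcm = ab^2. S = -43/35ab + 211/7a + 96/5b.
  leading term ab: subtract (-43/210)·f_1 from -43/35ab + 211/7a + 96/5b → 211/7a + 43/30b^2 + 96/5b - 473/42
  leading term a: subtract (211/7)·f_3 from 211/7a + 43/30b^2 + 96/5b - 473/42 → 43/30b^2 + 7002/35b - 43517/42
  leading term b^2: subtract (43/35)·h_5 from 43/30b^2 + 7002/35b - 43517/42 → 34752/175b - 34752/35
  leading term b: subtract (-24/5)·h_6 from 34752/175b - 34752/35 → 0
  remainder 0.

S(f_3,h_5): leading monomials are coprime, so the S-polynomial reduces to 0 (Buchberger's first criterion).
S(f_4,h_5): leading monomials are coprime, so the S-polynomial reduces to 0 (Buchberger's first criterion).
S(f_1,h_6): lcm = ab. S = 5a + 7/6b^2 - 55/6.
  leading term a: subtract (5)·f_3 from 5a + 7/6b^2 - 55/6 → 7/6b^2 + 30b - 1075/6
  leading term b^2: subtract (1)·h_5 from 7/6b^2 + 30b - 1075/6 → 144/5b - 144
  leading term b: subtract (-126/181)·h_6 from 144/5b - 144 → 0
  remainder 0.

S(f_2,h_6): lcm = ab. S = 24/5a + 96/5.
  leading term a: subtract (24/5)·f_3 from 24/5a + 96/5 → 144/5b - 144
  leading term b: subtract (-126/181)·h_6 from 144/5b - 144 → 0
  remainder 0.

S(f_3,h_6): leading monomials are coprime, so the S-polynomial reduces to 0 (Buchberger's first criterion).
S(f_4,h_6): leading monomials are coprime, so the S-polynomial reduces to 0 (Buchberger's first criterion).
S(h_5,h_6): lcm = b^2. S = 211/35b - 211/7.
  leading term b: subtract (-211/1448)·h_6 from 211/35b - 211/7 → 0
  remainder 0.

Every S-polynomial of the final basis reduces to 0, so we have a Gröbner basis.
Inter-reduce: drop elements whose leading term is divisible by another's, tail-reduce, and make monic.
Reduced Gröbner basis: {a + 4, b - 5}.

Since the basis is lex-ordered, b - 5 is univariate in b. Its roots are {5}. Back-substituting each root into the other basis elements fixes the other coordinates.
  b = 5: the earlier basis element becomes a + 4 = 0, giving a = -4 — point (-4, 5).
Substituting each solution back into the original system confirms all equations vanish.

{(-4, 5)}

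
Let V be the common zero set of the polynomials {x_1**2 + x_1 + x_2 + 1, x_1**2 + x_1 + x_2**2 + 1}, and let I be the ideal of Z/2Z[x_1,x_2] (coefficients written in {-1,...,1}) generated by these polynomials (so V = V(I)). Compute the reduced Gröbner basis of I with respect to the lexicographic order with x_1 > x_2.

The reduced Gröbner basis is the canonical form of the ideal for this ordering.

f_1 = x_1**2 + x_1 + x_2 + 1, LT = x_1**2.
f_2 = x_1**2 + x_1 + x_2**2 + 1, LT = x_1**2.

S(f_1,f_2): lcm = x_1**2. S = x_2**2 + x_2.
  leading term x_2**2: no divisor's leading term divides it; move x_2**2 to the remainder.
  leading term x_2: no divisor's leading term divides it; move x_2 to the remainder.
  remainder x_2**2 + x_2 ≠ 0; add g_3 = x_2**2 + x_2 to the basis.

The other S-polynomials (S(f_1,g_3), S(f_2,g_3)) all reduce to 0 modulo the current basis, so we have a Gröbner basis.
Inter-reduce: drop elements whose leading term is divisible by another's, tail-reduce, and make monic.

G = {x_1**2 + x_1 + x_2 + 1, x_2**2 + x_2}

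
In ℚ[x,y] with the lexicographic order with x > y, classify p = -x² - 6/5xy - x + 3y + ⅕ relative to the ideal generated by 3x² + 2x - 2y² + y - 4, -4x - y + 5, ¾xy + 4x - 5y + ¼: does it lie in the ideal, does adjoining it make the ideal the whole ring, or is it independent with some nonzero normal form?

First compute the reduced Gröbner basis of I by Buchberger's algorithm.
f_1 = 3x² + 2x - 2y² + y - 4, LT = x².
f_2 = -4x - y + 5, LT = x.
f_3 = ¾xy + 4x - 5y + ¼, LT = xy.

S(f_1,f_2): lcm = x². S = -¼xy + 23/12x - ⅔y² + ⅓y - 4/3.
  reduce S modulo (f_1, f_2, f_3):
  remainder -29/48y² - 11/24y + 17/16 ≠ 0; add h_4 = -29/48y² - 11/24y + 17/16 to the basis.

S(f_1,f_3): lcm = x²y. S = -16/3x² + 22/3xy - ⅓x - ⅔y³ + ⅓y² - 4/3y.
  reduce S modulo (f_1, f_2, f_3, h_4):
  remainder 37289/3364y - 37289/3364 ≠ 0; add h_5 = 37289/3364y - 37289/3364 to the basis.

The other S-polynomials (S(f_2,f_3), S(f_1,h_4), S(f_2,h_4), S(f_3,h_4), S(f_1,h_5), S(f_2,h_5), S(f_3,h_5), S(h_4,h_5)) all reduce to 0 modulo the current basis, so we have a Gröbner basis.
Inter-reduce: drop elements whose leading term is divisible by another's, tail-reduce, and make monic.
Reduced Gröbner basis: {x - 1, y - 1}.
Label its elements g_1 = x - 1, g_2 = y - 1.

Reduce p = -x² - 6/5xy - x + 3y + ⅕ modulo G:
  leading term x²: subtract (-x)·g_1 from -x² - 6/5xy - x + 3y + ⅕ → -6/5xy - 2x + 3y + ⅕
  leading term xy: subtract (-6/5y)·g_1 from -6/5xy - 2x + 3y + ⅕ → -2x + 9/5y + ⅕
  leading term x: subtract (-2)·g_1 from -2x + 9/5y + ⅕ → 9/5y - 9/5
  leading term y: subtract (9/5)·g_2 from 9/5y - 9/5 → 0
  normal form = 0.
Since the normal form is 0, p ∈ I.

-x² - 6/5xy - x + 3y + ⅕ lies in I (it reduces to 0).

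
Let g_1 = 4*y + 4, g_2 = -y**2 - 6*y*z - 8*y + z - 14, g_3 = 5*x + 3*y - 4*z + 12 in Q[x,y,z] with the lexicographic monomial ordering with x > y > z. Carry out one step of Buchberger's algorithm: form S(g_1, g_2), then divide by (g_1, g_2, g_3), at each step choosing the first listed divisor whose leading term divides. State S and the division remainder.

lcm(LM(g_1), LM(g_2)) = y**2.
S = (lcm/LT(g_1))·g_1 − (lcm/LT(g_2))·g_2 = -6*y*z - 7*y + z - 14.
Reduce S modulo (g_1, g_2, g_3) in that order:
  leading term y*z: subtract (-3/2*z)·g_1 from -6*y*z - 7*y + z - 14 → -7*y + 7*z - 14
  leading term y: subtract (-7/4)·g_1 from -7*y + 7*z - 14 → 7*z - 7
  leading term z: no divisor's leading term divides it; move 7*z to the remainder.
  leading term 1: no divisor's leading term divides it; move -7 to the remainder.
The remainder 7*z - 7 is nonzero, so it would be added as the next basis element.

S(g_1, g_2) = -6*y*z - 7*y + z - 14; remainder on division = 7*z - 7.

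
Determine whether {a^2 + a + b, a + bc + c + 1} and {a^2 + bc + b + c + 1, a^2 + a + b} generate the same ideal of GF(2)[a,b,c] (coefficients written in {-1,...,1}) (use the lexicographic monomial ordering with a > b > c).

Yes, the ideals are equal.

Since reduced Gröbner bases are canonical representatives of ideals under a given ordering, it suffices to compute and compare them.
Buchberger on the first generating set:
f_1 = a^2 + a + b, LT = a^2.
f_2 = a + bc + c + 1, LT = a.

S(f_1,f_2): lcm = a^2. S = abc + ac + b.
  reduce S modulo (f_1, f_2):
  remainder b^2c^2 + bc + b + c^2 + c ≠ 0; add g_3 = b^2c^2 + bc + b + c^2 + c to the basis.

The other S-polynomials (S(f_1,g_3), S(f_2,g_3)) all reduce to 0 modulo the current basis, so we have a Gröbner basis.
Inter-reduce: drop elements whose leading term is divisible by another's, tail-reduce, and make monic.
Reduced Gröbner basis: {a + bc + c + 1, b^2c^2 + bc + b + c^2 + c}.

Buchberger on the second generating set:
h_1 = a^2 + bc + b + c + 1, LT = a^2.
h_2 = a^2 + a + b, LT = a^2.

S(h_1,h_2): lcm = a^2. S = a + bc + c + 1.
  reduce S modulo (h_1, h_2):
  remainder a + bc + c + 1 ≠ 0; add k_3 = a + bc + c + 1 to the basis.

S(h_1,k_3): lcm = a^2. S = abc + ac + a + bc + b + c + 1.
  reduce S modulo (h_1, h_2, k_3):
  remainder b^2c^2 + bc + b + c^2 + c ≠ 0; add k_4 = b^2c^2 + bc + b + c^2 + c to the basis.

The other S-polynomials (S(h_2,k_3), S(h_1,k_4), S(h_2,k_4), S(k_3,k_4)) all reduce to 0 modulo the current basis, so we have a Gröbner basis.
Inter-reduce: drop elements whose leading term is divisible by another's, tail-reduce, and make monic.
Reduced Gröbner basis: {a + bc + c + 1, b^2c^2 + bc + b + c^2 + c}.

The two bases agree; hence the ideals are identical.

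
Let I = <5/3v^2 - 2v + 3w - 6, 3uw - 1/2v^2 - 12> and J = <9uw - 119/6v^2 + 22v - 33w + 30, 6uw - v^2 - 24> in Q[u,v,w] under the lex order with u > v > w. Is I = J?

Two ideals are equal iff their reduced Gröbner bases coincide (the reduced basis is unique for a fixed ordering).
Buchberger on the first generating set:
f_1 = 5/3v^2 - 2v + 3w - 6, LT = v^2.
f_2 = 3uw - 1/2v^2 - 12, LT = uw.

The S-polynomials (S(f_1,f_2)) all reduce to 0 modulo the current basis, so we have a Gröbner basis.
Inter-reduce: drop elements whose leading term is divisible by another's, tail-reduce, and make monic.
Reduced Gröbner basis: {uw - 1/5v + 3/10w - 23/5, v^2 - 6/5v + 9/5w - 18/5}.

Buchberger on the second generating set:
h_1 = 9uw - 119/6v^2 + 22v - 33w + 30, LT = uw.
h_2 = 6uw - v^2 - 24, LT = uw.

S(h_1,h_2): lcm = uw. S = -55/27v^2 + 22/9v - 11/3w + 22/3.
  reduce S modulo (h_1, h_2):
  remainder -55/27v^2 + 22/9v - 11/3w + 22/3 ≠ 0; add k_3 = -55/27v^2 + 22/9v - 11/3w + 22/3 to the basis.

The other S-polynomials (S(h_1,k_3), S(h_2,k_3)) all reduce to 0 modulo the current basis, so we have a Gröbner basis.
Inter-reduce: drop elements whose leading term is divisible by another's, tail-reduce, and make monic.
Reduced Gröbner basis: {uw - 1/5v + 3/10w - 23/5, v^2 - 6/5v + 9/5w - 18/5}.

Same reduced basis, so the two generating sets span the same ideal.

Yes, the ideals are equal.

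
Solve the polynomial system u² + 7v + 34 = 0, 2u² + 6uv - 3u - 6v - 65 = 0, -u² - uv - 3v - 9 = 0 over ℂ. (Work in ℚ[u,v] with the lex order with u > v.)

Compute a lex Gröbner basis by Buchberger's algorithm.
f_1 = u² + 7v + 34, LT = u².
f_2 = 2u² + 6uv - 3u - 6v - 65, LT = u².
f_3 = -u² - uv - 3v - 9, LT = u².

S(f_1,f_2): lcm = u². S = -3uv + 3/2u + 10v + 133/2.
  reduce S modulo (f_1, f_2, f_3):
  remainder -3uv + 3/2u + 10v + 133/2 ≠ 0; add h_4 = -3uv + 3/2u + 10v + 133/2 to the basis.

S(f_1,f_3): lcm = u². S = -uv + 4v + 25.
  reduce S modulo (f_1, f_2, f_3, h_4):
  remainder -½u + ⅔v + 17/6 ≠ 0; add h_5 = -½u + ⅔v + 17/6 to the basis.

S(f_1,h_4): lcm = u²v. S = ½u² + 10/3uv + 133/6u + 7v² + 34v.
  reduce S modulo (f_1, f_2, f_3, h_4, h_5):
  remainder 7v² + 1321/18v + 3455/18 ≠ 0; add h_6 = 7v² + 1321/18v + 3455/18 to the basis.

S(f_3,h_4): lcm = u²v. S = ½u² + uv² + 10/3uv + 133/6u + 3v² + 9v.
  reduce S modulo (f_1, f_2, f_3, h_4, h_5, h_6):
  remainder 2327/378v + 11635/378 ≠ 0; add h_7 = 2327/378v + 11635/378 to the basis.

The other S-polynomials (S(f_2,f_3), S(f_2,h_4), S(f_1,h_5), S(f_2,h_5), S(f_3,h_5), S(h_4,h_5), S(f_1,h_6), S(f_2,h_6), S(f_3,h_6), S(h_4,h_6), S(h_5,h_6), S(f_1,h_7), S(f_2,h_7), S(f_3,h_7), S(h_4,h_7), S(h_5,h_7), S(h_6,h_7)) all reduce to 0 modulo the current basis, so we have a Gröbner basis.
Inter-reduce: drop elements whose leading term is divisible by another's, tail-reduce, and make monic.
Reduced Gröbner basis: {u + 1, v + 5}.

Since the basis is lex-ordered, v + 5 is univariate in v. Its roots are {-5}. Back-substituting each root into the other basis elements fixes the other coordinates.
  v = -5: the earlier basis element becomes u + 1 = 0, giving u = -1 — point (-1, -5).

{(-1, -5)}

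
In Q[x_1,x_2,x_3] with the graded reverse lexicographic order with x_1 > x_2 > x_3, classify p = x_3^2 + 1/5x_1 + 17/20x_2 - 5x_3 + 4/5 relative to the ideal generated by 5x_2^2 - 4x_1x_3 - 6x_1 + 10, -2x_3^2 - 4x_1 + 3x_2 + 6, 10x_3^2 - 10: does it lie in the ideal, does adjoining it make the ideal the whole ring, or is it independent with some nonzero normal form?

Adjoining x_3^2 + 1/5x_1 + 17/20x_2 - 5x_3 + 4/5 makes the ideal the whole ring: the system is inconsistent.

First compute the reduced Gröbner basis of I by Buchberger's algorithm.
f_1 = 5x_2^2 - 4x_1x_3 - 6x_1 + 10, LT = x_2^2.
f_2 = -2x_3^2 - 4x_1 + 3x_2 + 6, LT = x_3^2.
f_3 = 10x_3^2 - 10, LT = x_3^2.

S(f_2,f_3): lcm = x_3^2. S = 2x_1 - 3/2x_2 - 2.
  leading term x_1: no divisor's leading term divides it; move 2x_1 to the remainder.
  leading term x_2: no divisor's leading term divides it; move -3/2x_2 to the remainder.
  leading term 1: no divisor's leading term divides it; move -2 to the remainder.
  remainder 2x_1 - 3/2x_2 - 2 ≠ 0; add h_4 = 2x_1 - 3/2x_2 - 2 to the basis.

The other S-polynomials (S(f_1,f_2), S(f_1,f_3), S(f_1,h_4), S(f_2,h_4), S(f_3,h_4)) all reduce to 0 modulo the current basis, so we have a Gröbner basis.
Inter-reduce: drop elements whose leading term is divisible by another's, tail-reduce, and make monic.
Reduced Gröbner basis: {x_2^2 - 3/5x_2x_3 - 9/10x_2 - 4/5x_3 + 4/5, x_3^2 - 1, x_1 - 3/4x_2 - 1}.
Label its elements g_1 = x_2^2 - 3/5x_2x_3 - 9/10x_2 - 4/5x_3 + 4/5, g_2 = x_3^2 - 1, g_3 = x_1 - 3/4x_2 - 1.

Reduce p = x_3^2 + 1/5x_1 + 17/20x_2 - 5x_3 + 4/5 modulo G:
  leading term x_3^2: subtract (1)·g_2 from x_3^2 + 1/5x_1 + 17/20x_2 - 5x_3 + 4/5 → 1/5x_1 + 17/20x_2 - 5x_3 + 9/5
  leading term x_1: subtract (1/5)·g_3 from 1/5x_1 + 17/20x_2 - 5x_3 + 9/5 → x_2 - 5x_3 + 2
  leading term x_2: no divisor's leading term divides it; move x_2 to the remainder.
  leading term x_3: no divisor's leading term divides it; move -5x_3 to the remainder.
  leading term 1: no divisor's leading term divides it; move 2 to the remainder.
  normal form = x_2 - 5x_3 + 2.
The normal form is nonzero, so p ∉ I. Since p minus its normal form lies in I, I + (p) = I + (r) where r = x_2 - 5x_3 + 2; decide whether this ideal is the whole ring.
Run Buchberger on G together with r (pairs among the g_i already reduce to 0 since G is a Gröbner basis):
g_1 = x_2^2 - 3/5x_2x_3 - 9/10x_2 - 4/5x_3 + 4/5, LT = x_2^2.
g_2 = x_3^2 - 1, LT = x_3^2.
g_3 = x_1 - 3/4x_2 - 1, LT = x_1.
r = x_2 - 5x_3 + 2, LT = x_2.

S(g_1,r): lcm = x_2^2. S = 22/5x_2x_3 - 29/10x_2 - 4/5x_3 + 4/5.
  leading term x_2x_3: subtract (22/5x_3)·r from 22/5x_2x_3 - 29/10x_2 - 4/5x_3 + 4/5 → 22x_3^2 - 29/10x_2 - 48/5x_3 + 4/5
  leading term x_3^2: subtract (22)·g_2 from 22x_3^2 - 29/10x_2 - 48/5x_3 + 4/5 → -29/10x_2 - 48/5x_3 + 114/5
  leading term x_2: subtract (-29/10)·r from -29/10x_2 - 48/5x_3 + 114/5 → -241/10x_3 + 143/5
  leading term x_3: no divisor's leading term divides it; move -241/10x_3 to the remainder.
  leading term 1: no divisor's leading term divides it; move 143/5 to the remainder.
  remainder -241/10x_3 + 143/5 ≠ 0; add m_5 = -241/10x_3 + 143/5 to the basis.

S(g_2,m_5): lcm = x_3^2. S = 286/241x_3 - 1.
  leading term x_3: subtract (-2860/58081)·m_5 from 286/241x_3 - 1 → 23715/58081
  leading term 1: no divisor's leading term divides it; move 23715/58081 to the remainder.
  remainder 23715/58081 ≠ 0; add m_6 = 23715/58081 to the basis.

The other S-polynomials (S(g_1,g_2), S(g_1,g_3), S(g_2,g_3), S(g_2,r), S(g_3,r), S(g_1,m_5), S(g_3,m_5), S(r,m_5), S(g_1,m_6), S(g_2,m_6), S(g_3,m_6), S(r,m_6), S(m_5,m_6)) all reduce to 0 modulo the current basis, so we have a Gröbner basis.
Inter-reduce: drop elements whose leading term is divisible by another's, tail-reduce, and make monic.
Reduced Gröbner basis: {1}.
The reduced Gröbner basis of I + (p) is {1}: the ideal is the whole ring, so the enlarged system has no common solution — adjoining p is inconsistent.

Ideal membership is decidable via reduction modulo a Gröbner basis.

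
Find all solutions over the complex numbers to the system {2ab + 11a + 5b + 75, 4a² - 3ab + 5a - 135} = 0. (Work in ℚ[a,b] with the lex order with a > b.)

{(-5, 4), (-sqrt(4849)/16 - 23/16, -49/12 + sqrt(4849)/12), (-23/16 + sqrt(4849)/16, -sqrt(4849)/12 - 49/12)}

Compute a lex Gröbner basis by Buchberger's algorithm.
f_1 = 2ab + 11a + 5b + 75, LT = ab.
f_2 = 4a² - 3ab + 5a - 135, LT = a².

S(f_1,f_2): lcm = a²b. S = 11/2a² + ¾ab² + 5/4ab + 75/2a + 135/4b.
  leading term a²: subtract (11/8)·f_2 from 11/2a² + ¾ab² + 5/4ab + 75/2a + 135/4b → ¾ab² + 43/8ab + 245/8a + 135/4b + 1485/8
  leading term ab²: subtract (⅜b)·f_1 from ¾ab² + 43/8ab + 245/8a + 135/4b + 1485/8 → 5/4ab + 245/8a - 15/8b² + 45/8b + 1485/8
  leading term ab: subtract (⅝)·f_1 from 5/4ab + 245/8a - 15/8b² + 45/8b + 1485/8 → 95/4a - 15/8b² + 5/2b + 555/4
  leading term a: no divisor's leading term divides it; move 95/4a to the remainder.
  leading term b²: no divisor's leading term divides it; move -15/8b² to the remainder.
  leading term b: no divisor's leading term divides it; move 5/2b to the remainder.
  leading term 1: no divisor's leading term divides it; move 555/4 to the remainder.
  remainder 95/4a - 15/8b² + 5/2b + 555/4 ≠ 0; add h_3 = 95/4a - 15/8b² + 5/2b + 555/4 to the basis.

S(f_1,h_3): lcm = ab. S = 11/2a + 3/38b³ - 2/19b² - 127/38b + 75/2.
  leading term a: subtract (22/95)·h_3 from 11/2a + 3/38b³ - 2/19b² - 127/38b + 75/2 → 3/38b³ + 25/76b² - 149/38b + 102/19
  leading term b³: no divisor's leading term divides it; move 3/38b³ to the remainder.
  leading term b²: no divisor's leading term divides it; move 25/76b² to the remainder.
  leading term b: no divisor's leading term divides it; move -149/38b to the remainder.
  leading term 1: no divisor's leading term divides it; move 102/19 to the remainder.
  remainder 3/38b³ + 25/76b² - 149/38b + 102/19 ≠ 0; add h_4 = 3/38b³ + 25/76b² - 149/38b + 102/19 to the basis.

The other S-polynomials (S(f_2,h_3), S(f_1,h_4), S(f_2,h_4), S(h_3,h_4)) all reduce to 0 modulo the current basis, so we have a Gröbner basis.
Inter-reduce: drop elements whose leading term is divisible by another's, tail-reduce, and make monic.
Reduced Gröbner basis: {a - 3/38b² + 2/19b + 111/19, b³ + 25/6b² - 149/3b + 68}.

The lex basis is triangular: the last element involves only b. Solving b³ + 25/6b² - 149/3b + 68 = 0 gives b ∈ {4, -49/12 + sqrt(4849)/12, -sqrt(4849)/12 - 49/12}; substituting each value into the earlier elements determines the remaining variables.
  b = 4: the earlier basis element becomes a + 5 = 0, giving a = -5 — point (-5, 4).
  b = -49/12 + sqrt(4849)/12: the earlier basis element becomes a + 23/16 + sqrt(4849)/16 = 0, giving a = -sqrt(4849)/16 - 23/16 — point (-sqrt(4849)/16 - 23/16, -49/12 + sqrt(4849)/12).
  b = -sqrt(4849)/12 - 49/12: the earlier basis element becomes a - sqrt(4849)/16 + 23/16 = 0, giving a = -23/16 + sqrt(4849)/16 — point (-23/16 + sqrt(4849)/16, -sqrt(4849)/12 - 49/12).
Substituting each solution back into the original system confirms all equations vanish.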